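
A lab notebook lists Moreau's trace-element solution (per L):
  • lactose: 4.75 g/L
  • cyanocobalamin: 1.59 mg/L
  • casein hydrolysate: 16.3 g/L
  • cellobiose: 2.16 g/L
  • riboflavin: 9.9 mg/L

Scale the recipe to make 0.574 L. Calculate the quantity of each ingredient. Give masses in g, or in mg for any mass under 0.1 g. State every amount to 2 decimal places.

Scale factor relative to 1 L: 0.574.
lactose: 4.75 g/L × 0.574 L = 2.73 g
cyanocobalamin: 1.59 mg/L × 0.574 L = 0.91 mg
casein hydrolysate: 16.3 g/L × 0.574 L = 9.36 g
cellobiose: 2.16 g/L × 0.574 L = 1.24 g
riboflavin: 9.9 mg/L × 0.574 L = 5.68 mg

lactose 2.73 g; cyanocobalamin 0.91 mg; casein hydrolysate 9.36 g; cellobiose 1.24 g; riboflavin 5.68 mg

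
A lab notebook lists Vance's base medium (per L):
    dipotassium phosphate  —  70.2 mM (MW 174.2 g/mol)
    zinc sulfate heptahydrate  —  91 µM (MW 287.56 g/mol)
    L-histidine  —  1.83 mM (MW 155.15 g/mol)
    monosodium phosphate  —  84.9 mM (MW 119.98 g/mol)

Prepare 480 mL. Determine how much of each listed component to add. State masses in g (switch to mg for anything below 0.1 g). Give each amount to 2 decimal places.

dipotassium phosphate 5.87 g; zinc sulfate heptahydrate 12.56 mg; L-histidine 0.14 g; monosodium phosphate 4.89 g

Working volume: 480 mL = 0.48 L.
dipotassium phosphate: 70.2 mmol/L × 174.2 g/mol × 0.48 L ÷ 1000 = 5.87 g
zinc sulfate heptahydrate: 91 µmol/L × 287.56 g/mol × 0.48 L ÷ 1000 = 12.56 mg
L-histidine: 1.83 mmol/L × 155.15 g/mol × 0.48 L ÷ 1000 = 0.14 g
monosodium phosphate: 84.9 mmol/L × 119.98 g/mol × 0.48 L ÷ 1000 = 4.89 g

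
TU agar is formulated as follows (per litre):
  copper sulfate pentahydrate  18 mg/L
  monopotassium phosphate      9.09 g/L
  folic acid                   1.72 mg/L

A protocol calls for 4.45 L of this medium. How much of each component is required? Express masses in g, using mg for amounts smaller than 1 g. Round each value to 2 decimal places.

copper sulfate pentahydrate 80.10 mg; monopotassium phosphate 40.45 g; folic acid 7.65 mg

Scale factor relative to 1 L: 4.45.
copper sulfate pentahydrate: 18 mg/L × 4.45 L = 80.10 mg
monopotassium phosphate: 9.09 g/L × 4.45 L = 40.45 g
folic acid: 1.72 mg/L × 4.45 L = 7.65 mg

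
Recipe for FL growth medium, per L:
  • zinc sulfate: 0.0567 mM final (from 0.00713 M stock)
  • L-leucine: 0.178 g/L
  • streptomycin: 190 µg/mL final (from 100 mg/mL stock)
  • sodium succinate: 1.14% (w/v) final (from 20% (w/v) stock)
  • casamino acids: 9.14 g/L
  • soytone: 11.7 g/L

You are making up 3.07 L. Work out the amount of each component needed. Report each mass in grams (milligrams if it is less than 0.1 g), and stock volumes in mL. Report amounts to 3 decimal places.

zinc sulfate 24.414 mL; L-leucine 0.546 g; streptomycin 5.833 mL; sodium succinate 174.990 mL; casamino acids 28.060 g; soytone 35.919 g

Working volume: 3.07 L.
zinc sulfate: dilute stock: 0.0567 mM × 3070 mL ÷ 7.13 mM = 24.414 mL
L-leucine: 0.178 g/L × 3.07 L = 0.546 g
streptomycin: V = C2·V2/C1 = 190 µg/mL × 3070 mL ÷ 100000 µg/mL = 5.833 mL
sodium succinate: C1V1 = C2V2 → 1.14% ÷ 20% × 3070 mL = 174.990 mL
casamino acids: 9.14 g/L × 3.07 L = 28.060 g
soytone: 11.7 g/L × 3.07 L = 35.919 g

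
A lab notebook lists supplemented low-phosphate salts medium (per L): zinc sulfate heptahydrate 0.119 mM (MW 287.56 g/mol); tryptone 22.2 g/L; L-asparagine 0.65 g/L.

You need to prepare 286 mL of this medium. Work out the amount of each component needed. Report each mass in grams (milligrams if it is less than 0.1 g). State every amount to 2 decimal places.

Scale factor relative to 1 L: 0.286.
zinc sulfate heptahydrate: 0.119 mmol/L × 287.56 mg/mmol × 0.286 L = 9.79 mg
tryptone: 22.2 g/L × 0.286 L = 6.35 g
L-asparagine: 0.65 g/L × 0.286 L = 0.19 g

zinc sulfate heptahydrate 9.79 mg; tryptone 6.35 g; L-asparagine 0.19 g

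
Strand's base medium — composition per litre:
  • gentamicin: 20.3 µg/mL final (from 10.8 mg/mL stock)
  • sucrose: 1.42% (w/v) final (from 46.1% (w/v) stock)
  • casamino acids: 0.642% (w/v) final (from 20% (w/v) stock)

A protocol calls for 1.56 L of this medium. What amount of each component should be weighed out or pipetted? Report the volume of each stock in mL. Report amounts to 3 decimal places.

gentamicin 2.932 mL; sucrose 48.052 mL; casamino acids 50.076 mL

Scale factor relative to 1 L: 1.56.
gentamicin: C1V1 = C2V2 → 20.3 µg/mL × 1560 mL ÷ 10800 µg/mL = 2.932 mL
sucrose: V = C2·V2/C1 = 1.42% ÷ 46.1% × 1560 mL = 48.052 mL
casamino acids: V = C2·V2/C1 = 0.642% ÷ 20% × 1560 mL = 50.076 mL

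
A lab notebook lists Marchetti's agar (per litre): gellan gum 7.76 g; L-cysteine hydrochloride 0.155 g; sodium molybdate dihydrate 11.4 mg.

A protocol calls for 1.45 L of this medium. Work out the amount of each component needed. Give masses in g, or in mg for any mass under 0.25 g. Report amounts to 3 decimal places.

gellan gum 11.252 g; L-cysteine hydrochloride 224.750 mg; sodium molybdate dihydrate 16.530 mg

Scale factor = 1450 mL / 1000 mL = 1.45.
gellan gum: 7.76 g × (1450 mL / 1000 mL) = 11.252 g
L-cysteine hydrochloride: 0.155 g × (1450 mL / 1000 mL) = 0.22475 g = 224.750 mg
sodium molybdate dihydrate: 11.4 mg × (1450 mL / 1000 mL) = 16.530 mg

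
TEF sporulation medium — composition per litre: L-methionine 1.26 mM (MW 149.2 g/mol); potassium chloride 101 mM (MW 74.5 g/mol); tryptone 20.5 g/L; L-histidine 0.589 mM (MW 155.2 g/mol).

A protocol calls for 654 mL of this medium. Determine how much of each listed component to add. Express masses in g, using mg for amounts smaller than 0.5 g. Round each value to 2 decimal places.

L-methionine 122.95 mg; potassium chloride 4.92 g; tryptone 13.41 g; L-histidine 59.78 mg

Working volume: 654 mL = 0.654 L.
L-methionine: 1.26 mmol/L × 149.2 mg/mmol × 0.654 L = 122.95 mg
potassium chloride: 101 mmol/L × 74.5 g/mol × 0.654 L ÷ 1000 = 4.92 g
tryptone: 20.5 g/L × 0.654 L = 13.41 g
L-histidine: 0.589 mmol/L × 155.2 mg/mmol × 0.654 L = 59.78 mg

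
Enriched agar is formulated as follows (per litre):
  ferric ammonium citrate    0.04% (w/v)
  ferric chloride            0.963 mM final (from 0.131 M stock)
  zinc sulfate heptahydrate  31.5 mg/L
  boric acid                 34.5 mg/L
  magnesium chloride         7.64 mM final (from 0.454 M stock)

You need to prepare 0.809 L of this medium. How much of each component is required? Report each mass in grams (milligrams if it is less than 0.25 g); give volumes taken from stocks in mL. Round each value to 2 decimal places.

ferric ammonium citrate 0.32 g; ferric chloride 5.95 mL; zinc sulfate heptahydrate 25.48 mg; boric acid 27.91 mg; magnesium chloride 13.61 mL

Scale factor relative to 1 L: 0.809.
ferric ammonium citrate: 0.04% w/v = 0.4 g/L → 0.4 × 0.809 L = 0.32 g
ferric chloride: dilute stock: 0.963 mM × 809 mL ÷ 131 mM = 5.95 mL
zinc sulfate heptahydrate: 31.5 mg/L × 0.809 L = 25.48 mg
boric acid: 34.5 mg/L × 0.809 L = 27.91 mg
magnesium chloride: V = C2·V2/C1 = 7.64 mM × 809 mL ÷ 454 mM = 13.61 mL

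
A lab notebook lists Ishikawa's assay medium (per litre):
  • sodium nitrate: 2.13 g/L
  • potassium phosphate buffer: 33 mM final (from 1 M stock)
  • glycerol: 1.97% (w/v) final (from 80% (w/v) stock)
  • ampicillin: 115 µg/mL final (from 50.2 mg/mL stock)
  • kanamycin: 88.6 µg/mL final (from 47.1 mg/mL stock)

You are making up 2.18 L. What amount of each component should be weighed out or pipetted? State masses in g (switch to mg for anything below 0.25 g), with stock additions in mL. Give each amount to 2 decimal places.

sodium nitrate 4.64 g; potassium phosphate buffer 71.94 mL; glycerol 53.68 mL; ampicillin 4.99 mL; kanamycin 4.10 mL

Scale factor relative to 1 L: 2.18.
sodium nitrate: 2.13 g/L × 2.18 L = 4.64 g
potassium phosphate buffer: C1V1 = C2V2 → 33 mM × 2180 mL ÷ 1000 mM = 71.94 mL
glycerol: C1V1 = C2V2 → 1.97% ÷ 80% × 2180 mL = 53.68 mL
ampicillin: V = C2·V2/C1 = 115 µg/mL × 2180 mL ÷ 50200 µg/mL = 4.99 mL
kanamycin: C1V1 = C2V2 → 88.6 µg/mL × 2180 mL ÷ 47100 µg/mL = 4.10 mL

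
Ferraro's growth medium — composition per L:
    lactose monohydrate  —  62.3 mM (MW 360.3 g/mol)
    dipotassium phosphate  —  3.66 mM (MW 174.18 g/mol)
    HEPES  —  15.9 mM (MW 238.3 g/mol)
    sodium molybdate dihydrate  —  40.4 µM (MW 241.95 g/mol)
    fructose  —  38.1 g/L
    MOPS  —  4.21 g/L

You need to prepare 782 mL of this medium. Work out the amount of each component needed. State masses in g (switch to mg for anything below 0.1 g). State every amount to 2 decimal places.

Working volume: 782 mL = 0.782 L.
lactose monohydrate: 62.3 mmol/L × 360.3 g/mol × 0.782 L ÷ 1000 = 17.55 g
dipotassium phosphate: 3.66 mmol/L × 174.18 g/mol × 0.782 L ÷ 1000 = 0.50 g
HEPES: 15.9 mmol/L × 238.3 g/mol × 0.782 L ÷ 1000 = 2.96 g
sodium molybdate dihydrate: 40.4 µmol/L × 241.95 g/mol × 0.782 L ÷ 1000 = 7.64 mg
fructose: 38.1 g/L × 0.782 L = 29.79 g
MOPS: 4.21 g/L × 0.782 L = 3.29 g

lactose monohydrate 17.55 g; dipotassium phosphate 0.50 g; HEPES 2.96 g; sodium molybdate dihydrate 7.64 mg; fructose 29.79 g; MOPS 3.29 g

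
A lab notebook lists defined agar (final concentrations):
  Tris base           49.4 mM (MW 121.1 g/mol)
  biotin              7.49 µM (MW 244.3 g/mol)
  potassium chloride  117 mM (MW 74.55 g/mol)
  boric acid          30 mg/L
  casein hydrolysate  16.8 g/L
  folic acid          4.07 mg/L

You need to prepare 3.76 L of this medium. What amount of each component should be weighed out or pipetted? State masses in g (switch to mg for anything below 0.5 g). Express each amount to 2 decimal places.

Scale factor relative to 1 L: 3.76.
Tris base: 49.4 mmol/L × 121.1 g/mol × 3.76 L ÷ 1000 = 22.49 g
biotin: 7.49 µmol/L × 244.3 g/mol × 3.76 L ÷ 1000 = 6.88 mg
potassium chloride: 117 mmol/L × 74.55 g/mol × 3.76 L ÷ 1000 = 32.80 g
boric acid: 30 mg/L × 3.76 L = 112.80 mg
casein hydrolysate: 16.8 g/L × 3.76 L = 63.17 g
folic acid: 4.07 mg/L × 3.76 L = 15.30 mg

Tris base 22.49 g; biotin 6.88 mg; potassium chloride 32.80 g; boric acid 112.80 mg; casein hydrolysate 63.17 g; folic acid 15.30 mg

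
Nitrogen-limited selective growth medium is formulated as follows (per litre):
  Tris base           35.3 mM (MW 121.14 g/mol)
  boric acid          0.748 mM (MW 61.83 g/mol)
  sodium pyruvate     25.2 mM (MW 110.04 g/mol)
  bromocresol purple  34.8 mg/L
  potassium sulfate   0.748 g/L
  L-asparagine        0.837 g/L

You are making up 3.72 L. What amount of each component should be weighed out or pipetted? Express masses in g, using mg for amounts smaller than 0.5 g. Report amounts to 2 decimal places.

Tris base 15.91 g; boric acid 172.05 mg; sodium pyruvate 10.32 g; bromocresol purple 129.46 mg; potassium sulfate 2.78 g; L-asparagine 3.11 g

Working volume: 3.72 L.
Tris base: 35.3 mmol/L × 121.14 g/mol × 3.72 L ÷ 1000 = 15.91 g
boric acid: 0.748 mmol/L × 61.83 mg/mmol × 3.72 L = 172.05 mg
sodium pyruvate: 25.2 mmol/L × 110.04 g/mol × 3.72 L ÷ 1000 = 10.32 g
bromocresol purple: 34.8 mg/L × 3.72 L = 129.46 mg
potassium sulfate: 0.748 g/L × 3.72 L = 2.78 g
L-asparagine: 0.837 g/L × 3.72 L = 3.11 g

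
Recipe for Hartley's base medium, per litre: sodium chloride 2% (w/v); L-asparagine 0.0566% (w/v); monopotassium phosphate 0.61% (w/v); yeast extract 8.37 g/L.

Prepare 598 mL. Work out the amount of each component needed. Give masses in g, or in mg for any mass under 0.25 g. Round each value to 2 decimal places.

sodium chloride 11.96 g; L-asparagine 0.34 g; monopotassium phosphate 3.65 g; yeast extract 5.01 g

Scale factor relative to 1 L: 0.598.
sodium chloride: 2% w/v = 20 g/L → 20 × 0.598 L = 11.96 g
L-asparagine: 0.0566 g per 100 mL × 598 mL ÷ 100 = 0.34 g
monopotassium phosphate: 0.61 g per 100 mL × 598 mL ÷ 100 = 3.65 g
yeast extract: 8.37 g/L × 0.598 L = 5.01 g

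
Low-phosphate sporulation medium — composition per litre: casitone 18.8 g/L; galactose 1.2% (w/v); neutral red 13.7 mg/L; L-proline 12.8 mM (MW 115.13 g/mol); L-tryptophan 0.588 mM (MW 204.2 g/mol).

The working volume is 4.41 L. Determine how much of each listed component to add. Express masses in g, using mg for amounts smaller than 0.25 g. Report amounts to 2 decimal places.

casitone 82.91 g; galactose 52.92 g; neutral red 60.42 mg; L-proline 6.50 g; L-tryptophan 0.53 g

Working volume: 4.41 L.
casitone: 18.8 g/L × 4.41 L = 82.91 g
galactose: 1.2 g per 100 mL × 4410 mL ÷ 100 = 52.92 g
neutral red: 13.7 mg/L × 4.41 L = 60.42 mg
L-proline: 12.8 mmol/L × 115.13 g/mol × 4.41 L ÷ 1000 = 6.50 g
L-tryptophan: 0.588 mmol/L × 204.2 g/mol × 4.41 L ÷ 1000 = 0.53 g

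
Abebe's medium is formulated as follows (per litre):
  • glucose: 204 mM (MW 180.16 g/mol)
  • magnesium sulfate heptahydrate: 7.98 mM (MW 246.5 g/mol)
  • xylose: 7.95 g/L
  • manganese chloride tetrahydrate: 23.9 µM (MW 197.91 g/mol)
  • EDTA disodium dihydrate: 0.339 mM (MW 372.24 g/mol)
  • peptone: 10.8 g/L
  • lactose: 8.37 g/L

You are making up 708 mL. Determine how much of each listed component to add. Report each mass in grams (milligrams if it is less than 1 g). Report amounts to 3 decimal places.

glucose 26.021 g; magnesium sulfate heptahydrate 1.393 g; xylose 5.629 g; manganese chloride tetrahydrate 3.349 mg; EDTA disodium dihydrate 89.342 mg; peptone 7.646 g; lactose 5.926 g

Target volume = 708 mL = 0.708 L.
glucose: 204 mmol/L × 180.16 g/mol × 0.708 L ÷ 1000 = 26.021 g
magnesium sulfate heptahydrate: 7.98 mmol/L × 246.5 g/mol × 0.708 L ÷ 1000 = 1.393 g
xylose: 7.95 g/L × 0.708 L = 5.629 g
manganese chloride tetrahydrate: 23.9 µmol/L × 197.91 g/mol × 0.708 L ÷ 1000 = 3.349 mg
EDTA disodium dihydrate: 0.339 mmol/L × 372.24 mg/mmol × 0.708 L = 89.342 mg
peptone: 10.8 g/L × 0.708 L = 7.646 g
lactose: 8.37 g/L × 0.708 L = 5.926 g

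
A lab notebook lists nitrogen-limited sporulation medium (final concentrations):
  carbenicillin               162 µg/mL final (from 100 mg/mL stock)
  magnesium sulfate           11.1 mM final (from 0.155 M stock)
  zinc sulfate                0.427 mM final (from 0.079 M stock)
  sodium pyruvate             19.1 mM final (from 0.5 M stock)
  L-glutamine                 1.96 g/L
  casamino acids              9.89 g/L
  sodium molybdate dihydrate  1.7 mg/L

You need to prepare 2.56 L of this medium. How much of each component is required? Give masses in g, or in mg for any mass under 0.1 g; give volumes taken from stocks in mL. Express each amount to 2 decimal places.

Scale factor relative to 1 L: 2.56.
carbenicillin: C1V1 = C2V2 → 162 µg/mL × 2560 mL ÷ 100000 µg/mL = 4.15 mL
magnesium sulfate: V = C2·V2/C1 = 11.1 mM × 2560 mL ÷ 155 mM = 183.33 mL
zinc sulfate: dilute stock: 0.427 mM × 2560 mL ÷ 79 mM = 13.84 mL
sodium pyruvate: dilute stock: 19.1 mM × 2560 mL ÷ 500 mM = 97.79 mL
L-glutamine: 1.96 g/L × 2.56 L = 5.02 g
casamino acids: 9.89 g/L × 2.56 L = 25.32 g
sodium molybdate dihydrate: 1.7 mg/L × 2.56 L = 4.35 mg

carbenicillin 4.15 mL; magnesium sulfate 183.33 mL; zinc sulfate 13.84 mL; sodium pyruvate 97.79 mL; L-glutamine 5.02 g; casamino acids 25.32 g; sodium molybdate dihydrate 4.35 mg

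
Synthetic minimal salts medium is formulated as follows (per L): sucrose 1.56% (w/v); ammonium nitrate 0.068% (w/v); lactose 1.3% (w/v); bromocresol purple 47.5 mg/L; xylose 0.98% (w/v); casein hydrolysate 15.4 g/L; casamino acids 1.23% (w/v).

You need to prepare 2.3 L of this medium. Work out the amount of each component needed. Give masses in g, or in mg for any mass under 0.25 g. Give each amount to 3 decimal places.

sucrose 35.880 g; ammonium nitrate 1.564 g; lactose 29.900 g; bromocresol purple 109.250 mg; xylose 22.540 g; casein hydrolysate 35.420 g; casamino acids 28.290 g

Working volume: 2.3 L.
sucrose: 1.56 g per 100 mL × 2300 mL ÷ 100 = 35.880 g
ammonium nitrate: 0.068 g per 100 mL × 2300 mL ÷ 100 = 1.564 g
lactose: 1.3 g per 100 mL × 2300 mL ÷ 100 = 29.900 g
bromocresol purple: 47.5 mg/L × 2.3 L = 109.250 mg
xylose: 0.98% w/v = 9.8 g/L → 9.8 × 2.3 L = 22.540 g
casein hydrolysate: 15.4 g/L × 2.3 L = 35.420 g
casamino acids: 1.23% w/v = 12.3 g/L → 12.3 × 2.3 L = 28.290 g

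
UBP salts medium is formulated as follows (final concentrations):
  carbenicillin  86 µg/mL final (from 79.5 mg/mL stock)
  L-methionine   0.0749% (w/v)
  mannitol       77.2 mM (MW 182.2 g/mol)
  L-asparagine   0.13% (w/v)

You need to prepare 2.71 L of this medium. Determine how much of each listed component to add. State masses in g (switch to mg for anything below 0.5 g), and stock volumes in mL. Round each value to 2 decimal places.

Working volume: 2.71 L.
carbenicillin: V = C2·V2/C1 = 86 µg/mL × 2710 mL ÷ 79500 µg/mL = 2.93 mL
L-methionine: 0.0749% w/v = 0.749 g/L → 0.749 × 2.71 L = 2.03 g
mannitol: 77.2 mmol/L × 182.2 g/mol × 2.71 L ÷ 1000 = 38.12 g
L-asparagine: 0.13 g per 100 mL × 2710 mL ÷ 100 = 3.52 g

carbenicillin 2.93 mL; L-methionine 2.03 g; mannitol 38.12 g; L-asparagine 3.52 g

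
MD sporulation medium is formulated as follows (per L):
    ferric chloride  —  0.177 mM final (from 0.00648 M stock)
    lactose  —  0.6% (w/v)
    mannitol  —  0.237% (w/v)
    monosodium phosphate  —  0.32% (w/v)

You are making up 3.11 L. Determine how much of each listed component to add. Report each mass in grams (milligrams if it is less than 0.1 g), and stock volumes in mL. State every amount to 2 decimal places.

Working volume: 3.11 L.
ferric chloride: dilute stock: 0.177 mM × 3110 mL ÷ 6.48 mM = 84.95 mL
lactose: 0.6% w/v = 6 g/L → 6 × 3.11 L = 18.66 g
mannitol: 0.237% w/v = 2.37 g/L → 2.37 × 3.11 L = 7.37 g
monosodium phosphate: 0.32 g per 100 mL × 3110 mL ÷ 100 = 9.95 g

ferric chloride 84.95 mL; lactose 18.66 g; mannitol 7.37 g; monosodium phosphate 9.95 g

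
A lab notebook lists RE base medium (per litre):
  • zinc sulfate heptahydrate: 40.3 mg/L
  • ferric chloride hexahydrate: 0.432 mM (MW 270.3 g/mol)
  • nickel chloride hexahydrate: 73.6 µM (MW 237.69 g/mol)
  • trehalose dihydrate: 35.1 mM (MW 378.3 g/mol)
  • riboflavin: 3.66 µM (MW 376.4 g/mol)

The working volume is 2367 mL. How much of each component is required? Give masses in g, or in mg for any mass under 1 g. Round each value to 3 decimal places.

zinc sulfate heptahydrate 95.390 mg; ferric chloride hexahydrate 276.394 mg; nickel chloride hexahydrate 41.408 mg; trehalose dihydrate 31.430 g; riboflavin 3.261 mg

Scale factor relative to 1 L: 2.367.
zinc sulfate heptahydrate: 40.3 mg/L × 2.367 L = 95.390 mg
ferric chloride hexahydrate: 0.432 mmol/L × 270.3 mg/mmol × 2.367 L = 276.394 mg
nickel chloride hexahydrate: 73.6 µmol/L × 237.69 g/mol × 2.367 L ÷ 1000 = 41.408 mg
trehalose dihydrate: 35.1 mmol/L × 378.3 g/mol × 2.367 L ÷ 1000 = 31.430 g
riboflavin: 3.66 µmol/L × 376.4 g/mol × 2.367 L ÷ 1000 = 3.261 mg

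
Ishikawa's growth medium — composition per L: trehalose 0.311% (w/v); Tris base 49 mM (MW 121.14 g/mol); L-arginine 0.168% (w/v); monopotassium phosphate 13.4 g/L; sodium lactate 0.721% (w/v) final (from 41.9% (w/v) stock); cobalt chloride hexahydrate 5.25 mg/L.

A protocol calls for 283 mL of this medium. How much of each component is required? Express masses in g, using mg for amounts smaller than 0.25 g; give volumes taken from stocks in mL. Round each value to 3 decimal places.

trehalose 0.880 g; Tris base 1.680 g; L-arginine 0.475 g; monopotassium phosphate 3.792 g; sodium lactate 4.870 mL; cobalt chloride hexahydrate 1.486 mg

Working volume: 283 mL = 0.283 L.
trehalose: 0.311% w/v = 3.11 g/L → 3.11 × 0.283 L = 0.880 g
Tris base: 49 mmol/L × 121.14 g/mol × 0.283 L ÷ 1000 = 1.680 g
L-arginine: 0.168 g per 100 mL × 283 mL ÷ 100 = 0.475 g
monopotassium phosphate: 13.4 g/L × 0.283 L = 3.792 g
sodium lactate: C1V1 = C2V2 → 0.721% ÷ 41.9% × 283 mL = 4.870 mL
cobalt chloride hexahydrate: 5.25 mg/L × 0.283 L = 1.486 mg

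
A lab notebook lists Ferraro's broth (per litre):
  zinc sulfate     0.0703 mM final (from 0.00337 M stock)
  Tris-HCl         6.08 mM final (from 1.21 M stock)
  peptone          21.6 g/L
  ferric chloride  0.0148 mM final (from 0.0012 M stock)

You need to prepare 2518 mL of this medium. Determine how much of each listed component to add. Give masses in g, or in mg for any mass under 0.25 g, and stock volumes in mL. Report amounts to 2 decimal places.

zinc sulfate 52.53 mL; Tris-HCl 12.65 mL; peptone 54.39 g; ferric chloride 31.06 mL

Working volume: 2518 mL = 2.518 L.
zinc sulfate: V = C2·V2/C1 = 0.0703 mM × 2518 mL ÷ 3.37 mM = 52.53 mL
Tris-HCl: V = C2·V2/C1 = 6.08 mM × 2518 mL ÷ 1210 mM = 12.65 mL
peptone: 21.6 g/L × 2.518 L = 54.39 g
ferric chloride: dilute stock: 0.0148 mM × 2518 mL ÷ 1.2 mM = 31.06 mL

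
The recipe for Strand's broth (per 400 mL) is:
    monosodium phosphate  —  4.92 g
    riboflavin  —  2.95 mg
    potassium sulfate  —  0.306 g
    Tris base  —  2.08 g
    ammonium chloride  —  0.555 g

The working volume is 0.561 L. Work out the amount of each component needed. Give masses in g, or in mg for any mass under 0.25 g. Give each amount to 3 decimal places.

Scale factor = 561 mL / 400 mL = 1.4025.
monosodium phosphate: 4.92 g × (561 mL / 400 mL) = 6.900 g
riboflavin: 2.95 mg × (561 mL / 400 mL) = 4.137 mg
potassium sulfate: 0.306 g × (561 mL / 400 mL) = 0.429 g
Tris base: 2.08 g × (561 mL / 400 mL) = 2.917 g
ammonium chloride: 0.555 g × (561 mL / 400 mL) = 0.778 g

monosodium phosphate 6.900 g; riboflavin 4.137 mg; potassium sulfate 0.429 g; Tris base 2.917 g; ammonium chloride 0.778 g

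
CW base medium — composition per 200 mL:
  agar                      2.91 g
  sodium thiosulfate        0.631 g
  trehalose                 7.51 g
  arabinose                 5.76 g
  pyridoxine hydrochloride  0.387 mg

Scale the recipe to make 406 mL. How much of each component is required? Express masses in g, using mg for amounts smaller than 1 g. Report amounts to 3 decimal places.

Scale factor = 406 mL / 200 mL = 2.03.
agar: 2.91 g × (406 mL / 200 mL) = 5.907 g
sodium thiosulfate: 0.631 g × (406 mL / 200 mL) = 1.281 g
trehalose: 7.51 g × (406 mL / 200 mL) = 15.245 g
arabinose: 5.76 g × (406 mL / 200 mL) = 11.693 g
pyridoxine hydrochloride: 0.387 mg × (406 mL / 200 mL) = 0.786 mg

agar 5.907 g; sodium thiosulfate 1.281 g; trehalose 15.245 g; arabinose 11.693 g; pyridoxine hydrochloride 0.786 mg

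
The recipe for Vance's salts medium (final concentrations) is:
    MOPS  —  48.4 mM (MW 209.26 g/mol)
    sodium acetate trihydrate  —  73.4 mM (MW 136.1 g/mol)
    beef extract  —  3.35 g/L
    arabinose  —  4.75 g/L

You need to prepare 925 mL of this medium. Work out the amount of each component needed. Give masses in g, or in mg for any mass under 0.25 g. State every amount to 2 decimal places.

MOPS 9.37 g; sodium acetate trihydrate 9.24 g; beef extract 3.10 g; arabinose 4.39 g

Scale factor relative to 1 L: 0.925.
MOPS: 48.4 mmol/L × 209.26 g/mol × 0.925 L ÷ 1000 = 9.37 g
sodium acetate trihydrate: 73.4 mmol/L × 136.1 g/mol × 0.925 L ÷ 1000 = 9.24 g
beef extract: 3.35 g/L × 0.925 L = 3.10 g
arabinose: 4.75 g/L × 0.925 L = 4.39 g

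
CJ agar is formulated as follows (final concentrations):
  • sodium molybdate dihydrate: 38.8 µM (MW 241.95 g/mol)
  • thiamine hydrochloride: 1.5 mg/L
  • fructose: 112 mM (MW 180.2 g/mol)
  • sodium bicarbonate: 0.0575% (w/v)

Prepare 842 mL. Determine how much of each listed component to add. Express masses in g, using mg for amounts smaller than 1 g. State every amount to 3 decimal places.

Scale factor relative to 1 L: 0.842.
sodium molybdate dihydrate: 38.8 µmol/L × 241.95 g/mol × 0.842 L ÷ 1000 = 7.904 mg
thiamine hydrochloride: 1.5 mg/L × 0.842 L = 1.263 mg
fructose: 112 mmol/L × 180.2 g/mol × 0.842 L ÷ 1000 = 16.994 g
sodium bicarbonate: 0.0575% w/v = 0.575 g/L → 0.575 × 0.842 L = 0.48415 g = 484.150 mg

sodium molybdate dihydrate 7.904 mg; thiamine hydrochloride 1.263 mg; fructose 16.994 g; sodium bicarbonate 484.150 mg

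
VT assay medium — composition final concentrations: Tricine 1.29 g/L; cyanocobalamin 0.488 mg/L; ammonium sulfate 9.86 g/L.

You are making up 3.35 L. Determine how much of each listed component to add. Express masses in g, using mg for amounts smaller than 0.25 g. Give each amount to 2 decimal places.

Tricine 4.32 g; cyanocobalamin 1.63 mg; ammonium sulfate 33.03 g

Scale factor relative to 1 L: 3.35.
Tricine: 1.29 g/L × 3.35 L = 4.32 g
cyanocobalamin: 0.488 mg/L × 3.35 L = 1.63 mg
ammonium sulfate: 9.86 g/L × 3.35 L = 33.03 g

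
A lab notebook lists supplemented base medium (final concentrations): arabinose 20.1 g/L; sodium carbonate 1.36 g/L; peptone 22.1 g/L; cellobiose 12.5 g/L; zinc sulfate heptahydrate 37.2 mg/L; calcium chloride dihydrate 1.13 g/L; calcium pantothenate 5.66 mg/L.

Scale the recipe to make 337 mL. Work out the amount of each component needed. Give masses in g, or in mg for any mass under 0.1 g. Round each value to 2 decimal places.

Scale factor relative to 1 L: 0.337.
arabinose: 20.1 g/L × 0.337 L = 6.77 g
sodium carbonate: 1.36 g/L × 0.337 L = 0.46 g
peptone: 22.1 g/L × 0.337 L = 7.45 g
cellobiose: 12.5 g/L × 0.337 L = 4.21 g
zinc sulfate heptahydrate: 37.2 mg/L × 0.337 L = 12.54 mg
calcium chloride dihydrate: 1.13 g/L × 0.337 L = 0.38 g
calcium pantothenate: 5.66 mg/L × 0.337 L = 1.91 mg

arabinose 6.77 g; sodium carbonate 0.46 g; peptone 7.45 g; cellobiose 4.21 g; zinc sulfate heptahydrate 12.54 mg; calcium chloride dihydrate 0.38 g; calcium pantothenate 1.91 mg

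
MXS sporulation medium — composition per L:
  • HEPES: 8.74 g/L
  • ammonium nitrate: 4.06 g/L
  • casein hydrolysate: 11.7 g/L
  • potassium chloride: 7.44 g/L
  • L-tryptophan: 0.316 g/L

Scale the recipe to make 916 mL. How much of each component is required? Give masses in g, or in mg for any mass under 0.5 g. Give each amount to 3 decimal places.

Target volume = 916 mL = 0.916 L.
HEPES: 8.74 g/L × 0.916 L = 8.006 g
ammonium nitrate: 4.06 g/L × 0.916 L = 3.719 g
casein hydrolysate: 11.7 g/L × 0.916 L = 10.717 g
potassium chloride: 7.44 g/L × 0.916 L = 6.815 g
L-tryptophan: 0.316 g/L × 0.916 L = 0.289456 g = 289.456 mg

HEPES 8.006 g; ammonium nitrate 3.719 g; casein hydrolysate 10.717 g; potassium chloride 6.815 g; L-tryptophan 289.456 mg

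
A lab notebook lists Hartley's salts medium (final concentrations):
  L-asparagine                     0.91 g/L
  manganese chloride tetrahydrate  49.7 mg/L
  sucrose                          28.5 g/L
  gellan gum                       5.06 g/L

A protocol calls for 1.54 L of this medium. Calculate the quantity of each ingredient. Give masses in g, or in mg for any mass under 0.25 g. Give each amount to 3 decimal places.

L-asparagine 1.401 g; manganese chloride tetrahydrate 76.538 mg; sucrose 43.890 g; gellan gum 7.792 g

Working volume: 1.54 L.
L-asparagine: 0.91 g/L × 1.54 L = 1.401 g
manganese chloride tetrahydrate: 49.7 mg/L × 1.54 L = 76.538 mg
sucrose: 28.5 g/L × 1.54 L = 43.890 g
gellan gum: 5.06 g/L × 1.54 L = 7.792 g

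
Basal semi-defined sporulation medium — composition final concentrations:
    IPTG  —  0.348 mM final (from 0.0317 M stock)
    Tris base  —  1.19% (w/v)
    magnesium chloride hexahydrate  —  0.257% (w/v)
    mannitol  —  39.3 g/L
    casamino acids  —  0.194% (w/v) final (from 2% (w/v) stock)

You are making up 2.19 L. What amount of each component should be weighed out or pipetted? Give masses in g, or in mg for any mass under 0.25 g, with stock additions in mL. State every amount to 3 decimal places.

Working volume: 2.19 L.
IPTG: dilute stock: 0.348 mM × 2190 mL ÷ 31.7 mM = 24.042 mL
Tris base: 1.19% w/v = 11.9 g/L → 11.9 × 2.19 L = 26.061 g
magnesium chloride hexahydrate: 0.257 g per 100 mL × 2190 mL ÷ 100 = 5.628 g
mannitol: 39.3 g/L × 2.19 L = 86.067 g
casamino acids: C1V1 = C2V2 → 0.194% ÷ 2% × 2190 mL = 212.430 mL

IPTG 24.042 mL; Tris base 26.061 g; magnesium chloride hexahydrate 5.628 g; mannitol 86.067 g; casamino acids 212.430 mL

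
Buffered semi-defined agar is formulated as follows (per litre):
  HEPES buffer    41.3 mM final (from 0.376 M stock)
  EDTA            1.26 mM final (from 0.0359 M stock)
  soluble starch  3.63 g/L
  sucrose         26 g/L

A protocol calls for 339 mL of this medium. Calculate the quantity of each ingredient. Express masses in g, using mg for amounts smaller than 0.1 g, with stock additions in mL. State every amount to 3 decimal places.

HEPES buffer 37.236 mL; EDTA 11.898 mL; soluble starch 1.231 g; sucrose 8.814 g

Working volume: 339 mL = 0.339 L.
HEPES buffer: C1V1 = C2V2 → 41.3 mM × 339 mL ÷ 376 mM = 37.236 mL
EDTA: C1V1 = C2V2 → 1.26 mM × 339 mL ÷ 35.9 mM = 11.898 mL
soluble starch: 3.63 g/L × 0.339 L = 1.231 g
sucrose: 26 g/L × 0.339 L = 8.814 g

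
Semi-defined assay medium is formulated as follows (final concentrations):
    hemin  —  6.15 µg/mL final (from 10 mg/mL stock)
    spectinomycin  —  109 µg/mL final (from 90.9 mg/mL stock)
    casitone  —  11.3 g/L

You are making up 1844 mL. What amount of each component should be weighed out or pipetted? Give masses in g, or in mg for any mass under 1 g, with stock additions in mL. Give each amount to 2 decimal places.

hemin 1.13 mL; spectinomycin 2.21 mL; casitone 20.84 g

Target volume = 1844 mL = 1.844 L.
hemin: dilute stock: 6.15 µg/mL × 1844 mL ÷ 10000 µg/mL = 1.13 mL
spectinomycin: dilute stock: 109 µg/mL × 1844 mL ÷ 90900 µg/mL = 2.21 mL
casitone: 11.3 g/L × 1.844 L = 20.84 g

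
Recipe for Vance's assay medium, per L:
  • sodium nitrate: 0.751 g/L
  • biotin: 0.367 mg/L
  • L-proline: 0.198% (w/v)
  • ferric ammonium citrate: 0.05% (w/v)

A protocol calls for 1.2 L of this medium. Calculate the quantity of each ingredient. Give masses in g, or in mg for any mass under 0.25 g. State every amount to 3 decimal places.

sodium nitrate 0.901 g; biotin 0.440 mg; L-proline 2.376 g; ferric ammonium citrate 0.600 g

Working volume: 1.2 L.
sodium nitrate: 0.751 g/L × 1.2 L = 0.901 g
biotin: 0.367 mg/L × 1.2 L = 0.440 mg
L-proline: 0.198 g per 100 mL × 1200 mL ÷ 100 = 2.376 g
ferric ammonium citrate: 0.05% w/v = 0.5 g/L → 0.5 × 1.2 L = 0.600 g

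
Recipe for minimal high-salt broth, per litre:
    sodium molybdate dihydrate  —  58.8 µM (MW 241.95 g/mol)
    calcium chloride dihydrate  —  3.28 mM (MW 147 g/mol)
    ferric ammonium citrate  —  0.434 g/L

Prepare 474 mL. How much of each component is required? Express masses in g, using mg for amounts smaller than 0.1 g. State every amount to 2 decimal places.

Target volume = 474 mL = 0.474 L.
sodium molybdate dihydrate: 58.8 µmol/L × 241.95 g/mol × 0.474 L ÷ 1000 = 6.74 mg
calcium chloride dihydrate: 3.28 mmol/L × 147 g/mol × 0.474 L ÷ 1000 = 0.23 g
ferric ammonium citrate: 0.434 g/L × 0.474 L = 0.21 g

sodium molybdate dihydrate 6.74 mg; calcium chloride dihydrate 0.23 g; ferric ammonium citrate 0.21 g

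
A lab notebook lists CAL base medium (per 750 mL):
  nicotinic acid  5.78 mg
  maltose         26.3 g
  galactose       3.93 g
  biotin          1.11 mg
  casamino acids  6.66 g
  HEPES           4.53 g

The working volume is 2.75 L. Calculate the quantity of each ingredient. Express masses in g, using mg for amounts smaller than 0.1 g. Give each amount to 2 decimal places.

nicotinic acid 21.19 mg; maltose 96.43 g; galactose 14.41 g; biotin 4.07 mg; casamino acids 24.42 g; HEPES 16.61 g

Scale factor = 2750 mL / 750 mL = 3.66667.
nicotinic acid: 5.78 mg × (2750 mL / 750 mL) = 21.19 mg
maltose: 26.3 g × (2750 mL / 750 mL) = 96.43 g
galactose: 3.93 g × (2750 mL / 750 mL) = 14.41 g
biotin: 1.11 mg × (2750 mL / 750 mL) = 4.07 mg
casamino acids: 6.66 g × (2750 mL / 750 mL) = 24.42 g
HEPES: 4.53 g × (2750 mL / 750 mL) = 16.61 g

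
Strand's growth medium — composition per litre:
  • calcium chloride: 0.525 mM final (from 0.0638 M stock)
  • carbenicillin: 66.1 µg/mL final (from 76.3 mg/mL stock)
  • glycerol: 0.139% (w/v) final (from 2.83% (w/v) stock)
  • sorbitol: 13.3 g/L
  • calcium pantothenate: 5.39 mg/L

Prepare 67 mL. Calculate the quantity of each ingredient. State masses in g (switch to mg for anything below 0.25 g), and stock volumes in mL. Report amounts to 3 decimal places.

Target volume = 67 mL = 0.067 L.
calcium chloride: dilute stock: 0.525 mM × 67 mL ÷ 63.8 mM = 0.551 mL
carbenicillin: dilute stock: 66.1 µg/mL × 67 mL ÷ 76300 µg/mL = 0.058 mL
glycerol: V = C2·V2/C1 = 0.139% ÷ 2.83% × 67 mL = 3.291 mL
sorbitol: 13.3 g/L × 0.067 L = 0.891 g
calcium pantothenate: 5.39 mg/L × 0.067 L = 0.361 mg

calcium chloride 0.551 mL; carbenicillin 0.058 mL; glycerol 3.291 mL; sorbitol 0.891 g; calcium pantothenate 0.361 mg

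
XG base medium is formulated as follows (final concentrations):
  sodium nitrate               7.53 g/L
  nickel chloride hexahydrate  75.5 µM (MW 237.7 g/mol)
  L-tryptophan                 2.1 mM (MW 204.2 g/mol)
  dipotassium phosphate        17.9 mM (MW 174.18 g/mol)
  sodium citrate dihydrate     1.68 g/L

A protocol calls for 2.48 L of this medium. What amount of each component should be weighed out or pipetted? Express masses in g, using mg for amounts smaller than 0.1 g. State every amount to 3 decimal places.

sodium nitrate 18.674 g; nickel chloride hexahydrate 44.507 mg; L-tryptophan 1.063 g; dipotassium phosphate 7.732 g; sodium citrate dihydrate 4.166 g

Working volume: 2.48 L.
sodium nitrate: 7.53 g/L × 2.48 L = 18.674 g
nickel chloride hexahydrate: 75.5 µmol/L × 237.7 g/mol × 2.48 L ÷ 1000 = 44.507 mg
L-tryptophan: 2.1 mmol/L × 204.2 g/mol × 2.48 L ÷ 1000 = 1.063 g
dipotassium phosphate: 17.9 mmol/L × 174.18 g/mol × 2.48 L ÷ 1000 = 7.732 g
sodium citrate dihydrate: 1.68 g/L × 2.48 L = 4.166 g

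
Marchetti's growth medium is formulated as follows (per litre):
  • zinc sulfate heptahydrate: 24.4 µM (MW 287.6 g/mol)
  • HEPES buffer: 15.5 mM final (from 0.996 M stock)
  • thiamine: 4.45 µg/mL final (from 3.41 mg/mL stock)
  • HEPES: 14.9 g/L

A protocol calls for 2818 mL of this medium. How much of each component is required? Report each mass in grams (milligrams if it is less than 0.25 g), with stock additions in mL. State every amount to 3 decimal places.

Working volume: 2818 mL = 2.818 L.
zinc sulfate heptahydrate: 24.4 µmol/L × 287.6 g/mol × 2.818 L ÷ 1000 = 19.775 mg
HEPES buffer: C1V1 = C2V2 → 15.5 mM × 2818 mL ÷ 996 mM = 43.854 mL
thiamine: V = C2·V2/C1 = 4.45 µg/mL × 2818 mL ÷ 3410 µg/mL = 3.677 mL
HEPES: 14.9 g/L × 2.818 L = 41.988 g

zinc sulfate heptahydrate 19.775 mg; HEPES buffer 43.854 mL; thiamine 3.677 mL; HEPES 41.988 g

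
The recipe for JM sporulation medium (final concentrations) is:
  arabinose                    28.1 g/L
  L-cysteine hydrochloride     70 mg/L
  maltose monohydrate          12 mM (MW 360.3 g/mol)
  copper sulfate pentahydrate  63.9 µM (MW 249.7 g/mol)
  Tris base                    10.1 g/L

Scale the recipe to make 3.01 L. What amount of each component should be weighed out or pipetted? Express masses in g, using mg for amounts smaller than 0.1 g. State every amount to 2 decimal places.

arabinose 84.58 g; L-cysteine hydrochloride 0.21 g; maltose monohydrate 13.01 g; copper sulfate pentahydrate 48.03 mg; Tris base 30.40 g

Scale factor relative to 1 L: 3.01.
arabinose: 28.1 g/L × 3.01 L = 84.58 g
L-cysteine hydrochloride: 70 mg/L × 3.01 L = 210.7 mg = 0.21 g
maltose monohydrate: 12 mmol/L × 360.3 g/mol × 3.01 L ÷ 1000 = 13.01 g
copper sulfate pentahydrate: 63.9 µmol/L × 249.7 g/mol × 3.01 L ÷ 1000 = 48.03 mg
Tris base: 10.1 g/L × 3.01 L = 30.40 g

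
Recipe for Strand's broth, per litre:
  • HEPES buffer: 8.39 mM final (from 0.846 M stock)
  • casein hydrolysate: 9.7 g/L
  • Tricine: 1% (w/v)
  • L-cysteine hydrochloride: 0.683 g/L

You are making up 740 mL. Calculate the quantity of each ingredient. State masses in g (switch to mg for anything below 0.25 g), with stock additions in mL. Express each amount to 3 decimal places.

HEPES buffer 7.339 mL; casein hydrolysate 7.178 g; Tricine 7.400 g; L-cysteine hydrochloride 0.505 g

Target volume = 740 mL = 0.74 L.
HEPES buffer: V = C2·V2/C1 = 8.39 mM × 740 mL ÷ 846 mM = 7.339 mL
casein hydrolysate: 9.7 g/L × 0.74 L = 7.178 g
Tricine: 1 g per 100 mL × 740 mL ÷ 100 = 7.400 g
L-cysteine hydrochloride: 0.683 g/L × 0.74 L = 0.505 g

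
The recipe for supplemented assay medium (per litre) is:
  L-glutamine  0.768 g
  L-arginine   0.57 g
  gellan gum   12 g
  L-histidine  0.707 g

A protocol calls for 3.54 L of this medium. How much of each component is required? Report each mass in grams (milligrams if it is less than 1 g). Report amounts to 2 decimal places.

L-glutamine 2.72 g; L-arginine 2.02 g; gellan gum 42.48 g; L-histidine 2.50 g

Ratio of target to recipe volume: 3540 / 1000 = 3.54.
L-glutamine: 0.768 g × (3540 mL / 1000 mL) = 2.72 g
L-arginine: 0.57 g × (3540 mL / 1000 mL) = 2.02 g
gellan gum: 12 g × (3540 mL / 1000 mL) = 42.48 g
L-histidine: 0.707 g × (3540 mL / 1000 mL) = 2.50 g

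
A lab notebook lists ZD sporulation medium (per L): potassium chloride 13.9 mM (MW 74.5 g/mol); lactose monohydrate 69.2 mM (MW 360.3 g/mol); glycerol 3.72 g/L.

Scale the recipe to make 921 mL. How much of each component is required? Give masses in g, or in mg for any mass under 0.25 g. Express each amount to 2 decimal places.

Scale factor relative to 1 L: 0.921.
potassium chloride: 13.9 mmol/L × 74.5 g/mol × 0.921 L ÷ 1000 = 0.95 g
lactose monohydrate: 69.2 mmol/L × 360.3 g/mol × 0.921 L ÷ 1000 = 22.96 g
glycerol: 3.72 g/L × 0.921 L = 3.43 g

potassium chloride 0.95 g; lactose monohydrate 22.96 g; glycerol 3.43 g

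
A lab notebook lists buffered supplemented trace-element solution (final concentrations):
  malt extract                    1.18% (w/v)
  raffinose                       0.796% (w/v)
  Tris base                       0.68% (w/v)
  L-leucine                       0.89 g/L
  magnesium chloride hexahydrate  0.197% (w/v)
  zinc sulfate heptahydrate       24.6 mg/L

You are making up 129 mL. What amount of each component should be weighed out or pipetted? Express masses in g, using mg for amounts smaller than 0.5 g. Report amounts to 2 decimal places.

malt extract 1.52 g; raffinose 1.03 g; Tris base 0.88 g; L-leucine 114.81 mg; magnesium chloride hexahydrate 254.13 mg; zinc sulfate heptahydrate 3.17 mg

Working volume: 129 mL = 0.129 L.
malt extract: 1.18 g per 100 mL × 129 mL ÷ 100 = 1.52 g
raffinose: 0.796% w/v = 7.96 g/L → 7.96 × 0.129 L = 1.03 g
Tris base: 0.68 g per 100 mL × 129 mL ÷ 100 = 0.88 g
L-leucine: 0.89 g/L × 0.129 L = 0.11481 g = 114.81 mg
magnesium chloride hexahydrate: 0.197% w/v = 1.97 g/L → 1.97 × 0.129 L = 0.25413 g = 254.13 mg
zinc sulfate heptahydrate: 24.6 mg/L × 0.129 L = 3.17 mg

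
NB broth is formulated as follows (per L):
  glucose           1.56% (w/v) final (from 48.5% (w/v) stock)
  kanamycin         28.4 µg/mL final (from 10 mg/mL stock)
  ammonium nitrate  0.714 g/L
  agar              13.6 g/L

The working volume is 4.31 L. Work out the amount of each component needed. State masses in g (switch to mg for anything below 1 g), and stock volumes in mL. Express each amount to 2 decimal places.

glucose 138.63 mL; kanamycin 12.24 mL; ammonium nitrate 3.08 g; agar 58.62 g

Scale factor relative to 1 L: 4.31.
glucose: C1V1 = C2V2 → 1.56% ÷ 48.5% × 4310 mL = 138.63 mL
kanamycin: C1V1 = C2V2 → 28.4 µg/mL × 4310 mL ÷ 10000 µg/mL = 12.24 mL
ammonium nitrate: 0.714 g/L × 4.31 L = 3.08 g
agar: 13.6 g/L × 4.31 L = 58.62 g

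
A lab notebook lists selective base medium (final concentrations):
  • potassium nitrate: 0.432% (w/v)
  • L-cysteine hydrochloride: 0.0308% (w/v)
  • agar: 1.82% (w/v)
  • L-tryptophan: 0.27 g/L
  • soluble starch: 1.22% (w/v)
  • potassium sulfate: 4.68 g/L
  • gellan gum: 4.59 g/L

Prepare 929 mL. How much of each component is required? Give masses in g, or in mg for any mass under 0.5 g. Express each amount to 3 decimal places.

Scale factor relative to 1 L: 0.929.
potassium nitrate: 0.432% w/v = 4.32 g/L → 4.32 × 0.929 L = 4.013 g
L-cysteine hydrochloride: 0.0308 g per 100 mL × 929 mL ÷ 100 = 0.286132 g = 286.132 mg
agar: 1.82 g per 100 mL × 929 mL ÷ 100 = 16.908 g
L-tryptophan: 0.27 g/L × 0.929 L = 0.25083 g = 250.830 mg
soluble starch: 1.22 g per 100 mL × 929 mL ÷ 100 = 11.334 g
potassium sulfate: 4.68 g/L × 0.929 L = 4.348 g
gellan gum: 4.59 g/L × 0.929 L = 4.264 g

potassium nitrate 4.013 g; L-cysteine hydrochloride 286.132 mg; agar 16.908 g; L-tryptophan 250.830 mg; soluble starch 11.334 g; potassium sulfate 4.348 g; gellan gum 4.264 g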